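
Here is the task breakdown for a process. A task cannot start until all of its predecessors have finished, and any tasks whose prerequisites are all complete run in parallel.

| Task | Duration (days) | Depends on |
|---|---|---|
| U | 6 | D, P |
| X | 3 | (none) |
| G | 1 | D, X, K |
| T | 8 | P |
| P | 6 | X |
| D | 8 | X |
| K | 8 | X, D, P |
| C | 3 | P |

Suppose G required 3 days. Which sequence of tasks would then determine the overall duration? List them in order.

X, D, K, G

Actual critical path: X→D→K→G = 3+8+8+1 = 20 ⇒ 20 days.
G is on the critical path; changing it to 3 makes that path 22 days.
That remains the longest chain; total 22 days.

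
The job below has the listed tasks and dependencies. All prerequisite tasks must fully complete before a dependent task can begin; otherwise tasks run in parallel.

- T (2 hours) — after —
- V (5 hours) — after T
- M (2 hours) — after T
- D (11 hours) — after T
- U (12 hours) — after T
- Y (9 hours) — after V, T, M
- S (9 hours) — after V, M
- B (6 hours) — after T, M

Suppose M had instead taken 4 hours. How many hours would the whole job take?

16

Actual critical path: T→V→Y = 2+5+9 = 16 ⇒ 16 hours.
M has 3 hours of float (longest path through it is 13).
That remains the longest chain; total 16 hours.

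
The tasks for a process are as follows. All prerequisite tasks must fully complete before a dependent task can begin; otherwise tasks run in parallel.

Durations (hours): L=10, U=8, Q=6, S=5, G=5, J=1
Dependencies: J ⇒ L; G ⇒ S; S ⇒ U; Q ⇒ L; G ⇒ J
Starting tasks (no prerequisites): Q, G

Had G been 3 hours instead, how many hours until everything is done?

16

Actual critical path: G→S→U = 5+5+8 = 18 ⇒ 18 hours.
G lies on that path, so at 3 hours the path becomes 16 hours.
The binding chain switches to Q→L = 6+10 = 16; finish 16 hours.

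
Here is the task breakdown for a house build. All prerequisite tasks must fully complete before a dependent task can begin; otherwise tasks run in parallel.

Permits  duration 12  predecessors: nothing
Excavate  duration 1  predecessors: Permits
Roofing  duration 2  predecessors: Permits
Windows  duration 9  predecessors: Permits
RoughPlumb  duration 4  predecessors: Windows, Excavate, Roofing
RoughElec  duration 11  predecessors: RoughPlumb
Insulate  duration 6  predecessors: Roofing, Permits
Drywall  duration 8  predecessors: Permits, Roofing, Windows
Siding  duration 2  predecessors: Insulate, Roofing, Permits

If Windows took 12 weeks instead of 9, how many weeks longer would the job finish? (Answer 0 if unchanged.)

3

Critical path before the change: Permits→Windows→RoughPlumb→RoughElec = 12+9+4+11 = 36 giving 36 weeks.
Windows is on the critical path; changing it to 12 makes that path 39 weeks.
That remains the longest chain; total 39 weeks.
Change in finish: 39 − 36 = +3 weeks.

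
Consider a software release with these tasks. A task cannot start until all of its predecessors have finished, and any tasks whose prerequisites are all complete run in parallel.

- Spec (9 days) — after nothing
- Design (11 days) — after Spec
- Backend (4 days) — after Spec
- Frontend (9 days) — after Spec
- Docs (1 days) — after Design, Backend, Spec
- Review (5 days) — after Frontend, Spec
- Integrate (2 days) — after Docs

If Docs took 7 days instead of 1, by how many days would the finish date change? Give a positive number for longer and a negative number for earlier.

6

Baseline: Spec→Design→Docs→Integrate = 9+11+1+2 = 23 → 23 days.
Docs lies on that path, so at 7 days the path becomes 29 days.
The critical path is still Spec→Design→Docs→Integrate; finish is now 29 days.
Change in finish: 29 − 23 = +6 days.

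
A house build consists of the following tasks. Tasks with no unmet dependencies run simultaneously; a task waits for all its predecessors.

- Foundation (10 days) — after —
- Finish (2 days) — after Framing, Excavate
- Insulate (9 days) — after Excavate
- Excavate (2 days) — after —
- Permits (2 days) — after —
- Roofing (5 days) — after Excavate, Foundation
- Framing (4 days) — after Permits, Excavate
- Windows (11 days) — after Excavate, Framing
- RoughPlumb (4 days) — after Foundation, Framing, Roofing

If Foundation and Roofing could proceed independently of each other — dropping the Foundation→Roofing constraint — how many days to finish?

Original critical path: Foundation→Roofing→RoughPlumb = 10+5+4 = 19 ⇒ 19 days.
Without Foundation→Roofing, Roofing's earliest start moves from 10 to 2.
The longest chain is now Permits→Framing→Windows = 2+4+11 = 17, so the job takes 17 days.

17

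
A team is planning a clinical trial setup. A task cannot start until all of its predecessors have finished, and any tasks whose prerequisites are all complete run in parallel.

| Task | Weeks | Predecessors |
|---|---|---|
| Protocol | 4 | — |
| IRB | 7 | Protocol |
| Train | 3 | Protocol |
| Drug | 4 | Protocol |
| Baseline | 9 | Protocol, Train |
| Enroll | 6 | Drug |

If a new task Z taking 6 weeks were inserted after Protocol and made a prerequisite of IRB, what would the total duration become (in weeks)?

Originally the plan takes 16 weeks.
With Z inserted, IRB now waits for max(Protocol, Z).
New critical path: Protocol→Z→IRB = 4+6+7 = 17 ⇒ 17 weeks.

17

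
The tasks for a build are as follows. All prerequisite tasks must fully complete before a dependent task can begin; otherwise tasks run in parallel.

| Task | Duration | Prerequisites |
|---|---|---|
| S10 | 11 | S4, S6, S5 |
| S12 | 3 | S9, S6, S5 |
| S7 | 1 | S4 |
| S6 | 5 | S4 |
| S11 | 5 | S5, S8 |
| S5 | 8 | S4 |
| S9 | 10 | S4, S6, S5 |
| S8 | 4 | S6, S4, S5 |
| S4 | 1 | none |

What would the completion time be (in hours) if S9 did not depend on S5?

20

Original critical path: S4→S5→S9→S12 = 1+8+10+3 = 22 ⇒ 22 hours.
Without S5→S9, S9's earliest start moves from 9 to 6.
After: S4→S5→S10 = 1+8+11 = 20 → 20 hours.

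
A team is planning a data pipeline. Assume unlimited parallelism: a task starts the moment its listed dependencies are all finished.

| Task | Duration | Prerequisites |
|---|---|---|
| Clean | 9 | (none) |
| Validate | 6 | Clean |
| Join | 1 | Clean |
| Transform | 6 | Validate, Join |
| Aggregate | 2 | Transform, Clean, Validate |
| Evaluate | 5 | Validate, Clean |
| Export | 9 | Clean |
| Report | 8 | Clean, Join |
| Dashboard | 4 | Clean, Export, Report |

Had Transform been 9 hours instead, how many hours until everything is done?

26

The binding path is Clean→Validate→Transform→Aggregate = 9+6+6+2 = 23; finish at 23 hours.
Transform lies on that path, so at 9 hours the path becomes 26 hours.
No other chain overtakes it, so the finish is 26 hours.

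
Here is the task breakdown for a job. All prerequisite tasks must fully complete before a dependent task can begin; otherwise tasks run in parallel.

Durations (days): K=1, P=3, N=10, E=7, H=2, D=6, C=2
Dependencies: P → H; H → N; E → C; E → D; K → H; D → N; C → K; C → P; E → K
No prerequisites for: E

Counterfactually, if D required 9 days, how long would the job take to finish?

26

The binding path is E→C→P→H→N = 7+2+3+2+10 = 24; finish at 24 days.
The longest path through D is only 23 days, so D has float 1.
Now E→D→N = 7+9+10 = 26 is longest, so the finish becomes 26 days.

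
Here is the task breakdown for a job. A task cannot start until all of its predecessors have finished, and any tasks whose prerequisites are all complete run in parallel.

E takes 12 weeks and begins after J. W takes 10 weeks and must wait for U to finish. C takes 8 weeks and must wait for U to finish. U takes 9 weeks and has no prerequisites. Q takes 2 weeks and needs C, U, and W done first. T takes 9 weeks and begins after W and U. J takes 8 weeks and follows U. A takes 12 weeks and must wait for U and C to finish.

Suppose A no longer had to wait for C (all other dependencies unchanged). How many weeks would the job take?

29

With the dependency in place, U→C→A = 9+8+12 = 29 sets the finish at 29 weeks.
Without C→A, A's earliest start moves from 17 to 9.
After: U→J→E = 9+8+12 = 29 → 29 weeks.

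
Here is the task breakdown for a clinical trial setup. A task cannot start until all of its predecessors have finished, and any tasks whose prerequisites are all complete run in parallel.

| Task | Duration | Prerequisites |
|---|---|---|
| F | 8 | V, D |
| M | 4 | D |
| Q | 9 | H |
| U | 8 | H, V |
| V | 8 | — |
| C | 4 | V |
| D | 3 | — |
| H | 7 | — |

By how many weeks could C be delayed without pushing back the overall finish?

V→U = 8+8 = 16 sets the makespan at 16 weeks.
Longest path through C: 12 weeks (earliest finish 12, latest finish 16).
Float = 16 − 12 = 4.

4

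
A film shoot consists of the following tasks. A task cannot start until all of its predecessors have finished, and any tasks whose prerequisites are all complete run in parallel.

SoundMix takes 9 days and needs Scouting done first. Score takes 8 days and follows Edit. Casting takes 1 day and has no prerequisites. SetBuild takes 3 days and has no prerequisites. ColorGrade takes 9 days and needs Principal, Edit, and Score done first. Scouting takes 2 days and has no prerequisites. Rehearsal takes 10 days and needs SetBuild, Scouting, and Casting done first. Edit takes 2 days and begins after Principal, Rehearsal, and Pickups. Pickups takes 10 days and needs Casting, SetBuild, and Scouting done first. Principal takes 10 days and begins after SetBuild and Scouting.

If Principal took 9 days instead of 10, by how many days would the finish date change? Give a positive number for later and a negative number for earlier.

0

As given, the longest chain is SetBuild→Principal→Edit→Score→ColorGrade = 3+10+2+8+9 = 32, so the finish is 32 days.
Principal lies on that path, so at 9 days the path becomes 31 days.
New critical path: SetBuild→Rehearsal→Edit→Score→ColorGrade = 3+10+2+8+9 = 32 ⇒ 32 days.
Change in finish: 32 − 32 = +0 days.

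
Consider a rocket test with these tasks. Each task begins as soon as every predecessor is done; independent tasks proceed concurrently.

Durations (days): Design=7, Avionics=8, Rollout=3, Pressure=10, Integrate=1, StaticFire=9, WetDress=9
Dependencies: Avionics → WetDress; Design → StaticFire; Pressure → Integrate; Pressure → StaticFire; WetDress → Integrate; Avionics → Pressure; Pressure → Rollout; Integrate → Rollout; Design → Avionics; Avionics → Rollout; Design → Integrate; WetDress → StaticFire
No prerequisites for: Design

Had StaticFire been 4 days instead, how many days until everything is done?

29

The binding path is Design→Avionics→Pressure→StaticFire = 7+8+10+9 = 34; finish at 34 days.
Since StaticFire is critical, the -5 change carries straight to that chain (now 29 days).
The critical path is still Design→Avionics→Pressure→StaticFire; finish is now 29 days.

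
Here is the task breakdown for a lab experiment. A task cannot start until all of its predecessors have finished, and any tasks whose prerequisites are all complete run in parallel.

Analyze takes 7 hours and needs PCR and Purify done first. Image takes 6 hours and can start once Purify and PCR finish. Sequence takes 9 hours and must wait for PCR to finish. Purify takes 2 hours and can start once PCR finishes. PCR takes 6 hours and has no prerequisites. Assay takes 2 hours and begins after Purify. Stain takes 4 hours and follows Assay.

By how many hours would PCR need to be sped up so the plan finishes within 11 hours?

Current finish: 15 hours; target: 11.
PCR is on every critical path, so each hour cut from PCR cuts the finish by one (this holds down to a finish of 10).
Need 15 − 11 = 4 hours off PCR → PCR becomes 2 hours, finish becomes 11.

4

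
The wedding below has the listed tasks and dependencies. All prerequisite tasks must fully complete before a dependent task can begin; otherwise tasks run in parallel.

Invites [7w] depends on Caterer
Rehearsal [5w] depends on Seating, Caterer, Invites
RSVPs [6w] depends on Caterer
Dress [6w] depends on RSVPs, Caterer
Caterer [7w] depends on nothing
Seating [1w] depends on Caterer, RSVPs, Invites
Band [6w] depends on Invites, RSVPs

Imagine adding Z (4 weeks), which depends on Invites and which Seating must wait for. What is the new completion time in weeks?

Originally the job takes 20 weeks.
With Z inserted, Seating now waits for max(Caterer, RSVPs, Invites, Z).
New critical path: Caterer→Invites→Z→Seating→Rehearsal = 7+7+4+1+5 = 24 ⇒ 24 weeks.

24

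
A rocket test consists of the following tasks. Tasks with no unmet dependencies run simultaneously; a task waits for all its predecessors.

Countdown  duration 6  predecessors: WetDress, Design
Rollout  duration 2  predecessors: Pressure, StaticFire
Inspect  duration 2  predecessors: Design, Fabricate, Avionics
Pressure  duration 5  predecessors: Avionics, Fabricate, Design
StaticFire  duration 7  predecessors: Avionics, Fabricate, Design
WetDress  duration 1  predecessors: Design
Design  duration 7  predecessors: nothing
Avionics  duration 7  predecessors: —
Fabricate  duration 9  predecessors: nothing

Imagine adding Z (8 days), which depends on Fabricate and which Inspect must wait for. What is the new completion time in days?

19

Originally the rocket test takes 18 days.
With Z inserted, Inspect now waits for max(Design, Fabricate, Avionics, Z).
New critical path: Fabricate→Z→Inspect = 9+8+2 = 19 ⇒ 19 days.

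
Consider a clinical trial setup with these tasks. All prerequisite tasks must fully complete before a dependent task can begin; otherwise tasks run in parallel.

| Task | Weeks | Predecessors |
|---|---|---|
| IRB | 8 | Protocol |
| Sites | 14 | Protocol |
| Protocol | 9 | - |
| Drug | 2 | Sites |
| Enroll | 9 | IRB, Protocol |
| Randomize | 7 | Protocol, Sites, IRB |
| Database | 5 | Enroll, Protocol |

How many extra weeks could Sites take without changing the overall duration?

Critical path: Protocol→IRB→Enroll→Database = 9+8+9+5 = 31, so the finish is 31 weeks.
Longest path through Sites: 30 weeks (earliest finish 23, latest finish 24).
So Sites can slip 24 − 23 = 1 week.

1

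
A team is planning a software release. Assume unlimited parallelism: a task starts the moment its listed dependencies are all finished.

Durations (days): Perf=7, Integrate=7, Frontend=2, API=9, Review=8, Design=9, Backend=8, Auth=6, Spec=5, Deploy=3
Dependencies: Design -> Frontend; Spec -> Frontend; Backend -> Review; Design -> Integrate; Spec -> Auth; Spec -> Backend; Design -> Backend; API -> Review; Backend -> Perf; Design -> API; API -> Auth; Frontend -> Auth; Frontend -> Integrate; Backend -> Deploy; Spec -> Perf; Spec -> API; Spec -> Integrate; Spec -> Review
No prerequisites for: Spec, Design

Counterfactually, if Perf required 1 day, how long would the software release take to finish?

As given, the longest chain is Design→API→Review = 9+9+8 = 26, so the finish is 26 days.
Perf has 2 days of float (longest path through it is 24).
The critical path is still Design→API→Review; finish is now 26 days.

26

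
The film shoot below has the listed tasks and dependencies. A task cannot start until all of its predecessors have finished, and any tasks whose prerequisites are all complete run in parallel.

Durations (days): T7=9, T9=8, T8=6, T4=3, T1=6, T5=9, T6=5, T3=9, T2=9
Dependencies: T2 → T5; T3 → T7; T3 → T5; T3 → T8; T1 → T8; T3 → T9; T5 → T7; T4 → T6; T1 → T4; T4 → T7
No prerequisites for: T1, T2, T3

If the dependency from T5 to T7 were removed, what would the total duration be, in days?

Before: longest chain T2→T5→T7 = 9+9+9 = 27, finish 27.
Without T5→T7, T7's earliest start moves from 18 to 9.
After: T1→T4→T7 = 6+3+9 = 18 → 18 days.

18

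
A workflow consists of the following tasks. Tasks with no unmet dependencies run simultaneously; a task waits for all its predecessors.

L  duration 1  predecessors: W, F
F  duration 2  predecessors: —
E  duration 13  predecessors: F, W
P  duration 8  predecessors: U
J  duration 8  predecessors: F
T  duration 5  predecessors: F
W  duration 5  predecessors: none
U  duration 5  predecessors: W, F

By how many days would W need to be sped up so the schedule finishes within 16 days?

2

Current finish: 18 days; target: 16.
W is on every critical path, so each day cut from W cuts the finish by one (this holds down to a finish of 15).
Need 18 − 16 = 2 days off W → W becomes 3 days, finish becomes 16.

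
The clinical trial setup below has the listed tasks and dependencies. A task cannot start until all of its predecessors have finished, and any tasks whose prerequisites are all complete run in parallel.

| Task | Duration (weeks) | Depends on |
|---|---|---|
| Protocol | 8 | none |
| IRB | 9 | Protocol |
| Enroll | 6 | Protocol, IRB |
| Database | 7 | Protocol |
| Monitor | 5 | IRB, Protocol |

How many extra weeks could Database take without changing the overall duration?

Critical path: Protocol→IRB→Enroll = 8+9+6 = 23, so the finish is 23 weeks.
The longest chain containing Database totals 15 weeks.
So Database can slip 23 − 15 = 8 weeks.

8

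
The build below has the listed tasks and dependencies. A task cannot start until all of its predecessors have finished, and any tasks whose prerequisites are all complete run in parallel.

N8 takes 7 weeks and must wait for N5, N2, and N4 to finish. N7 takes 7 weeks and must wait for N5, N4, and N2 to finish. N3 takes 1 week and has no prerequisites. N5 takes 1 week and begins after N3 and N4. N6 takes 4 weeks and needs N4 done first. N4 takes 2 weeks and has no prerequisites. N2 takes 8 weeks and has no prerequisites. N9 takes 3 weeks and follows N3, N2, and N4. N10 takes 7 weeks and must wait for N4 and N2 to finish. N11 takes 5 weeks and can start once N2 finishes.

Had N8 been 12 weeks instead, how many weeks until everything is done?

Actual critical path: N2→N8 = 8+7 = 15 ⇒ 15 weeks.
Since N8 is critical, the +5 change carries straight to that chain (now 20 weeks).
The critical path is still N2→N8; finish is now 20 weeks.

20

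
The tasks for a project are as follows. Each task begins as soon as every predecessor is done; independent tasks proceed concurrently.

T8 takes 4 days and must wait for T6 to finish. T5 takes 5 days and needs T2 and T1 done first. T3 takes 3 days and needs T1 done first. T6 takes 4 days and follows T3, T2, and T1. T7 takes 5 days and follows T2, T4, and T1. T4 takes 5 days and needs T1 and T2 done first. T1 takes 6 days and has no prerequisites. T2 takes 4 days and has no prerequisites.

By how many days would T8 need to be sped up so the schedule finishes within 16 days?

Current finish: 17 days; target: 16.
T8 is on every critical path, so each day cut from T8 cuts the finish by one (this holds down to a finish of 16).
Need 17 − 16 = 1 day off T8 → T8 becomes 3 days, finish becomes 16.

1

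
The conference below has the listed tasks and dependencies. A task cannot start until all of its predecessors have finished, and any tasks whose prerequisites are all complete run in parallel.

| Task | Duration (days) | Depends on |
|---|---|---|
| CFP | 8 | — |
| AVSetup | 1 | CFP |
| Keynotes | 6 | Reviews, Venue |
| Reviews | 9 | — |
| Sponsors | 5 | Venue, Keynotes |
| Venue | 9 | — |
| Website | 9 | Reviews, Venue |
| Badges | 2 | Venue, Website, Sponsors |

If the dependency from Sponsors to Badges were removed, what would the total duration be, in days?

20

Original critical path: Venue→Keynotes→Sponsors→Badges = 9+6+5+2 = 22 ⇒ 22 days.
Without Sponsors→Badges, Badges's earliest start moves from 20 to 18.
New critical path: Venue→Keynotes→Sponsors = 9+6+5 = 20 ⇒ 20 days.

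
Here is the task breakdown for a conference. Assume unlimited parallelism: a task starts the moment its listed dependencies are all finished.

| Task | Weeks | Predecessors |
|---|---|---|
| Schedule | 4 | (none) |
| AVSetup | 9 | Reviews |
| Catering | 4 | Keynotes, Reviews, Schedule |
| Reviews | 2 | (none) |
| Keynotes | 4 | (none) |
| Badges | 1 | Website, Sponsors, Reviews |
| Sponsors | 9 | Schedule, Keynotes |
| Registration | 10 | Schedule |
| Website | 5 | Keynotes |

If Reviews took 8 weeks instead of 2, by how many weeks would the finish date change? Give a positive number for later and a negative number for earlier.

3

The binding path is Schedule→Sponsors→Badges = 4+9+1 = 14; finish at 14 weeks.
Reviews is off the critical path — its longest chain is 11 weeks, giving 3 of slack.
Now Reviews→AVSetup = 8+9 = 17 is longest, so the finish becomes 17 weeks.
Change in finish: 17 − 14 = +3 weeks.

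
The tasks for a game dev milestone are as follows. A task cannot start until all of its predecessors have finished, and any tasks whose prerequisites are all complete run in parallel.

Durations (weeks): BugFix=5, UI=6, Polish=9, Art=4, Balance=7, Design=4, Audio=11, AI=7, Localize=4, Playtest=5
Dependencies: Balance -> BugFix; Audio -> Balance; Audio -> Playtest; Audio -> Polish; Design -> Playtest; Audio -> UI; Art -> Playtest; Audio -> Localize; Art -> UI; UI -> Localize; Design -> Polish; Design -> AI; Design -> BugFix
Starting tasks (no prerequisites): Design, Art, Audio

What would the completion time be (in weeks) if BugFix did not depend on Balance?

With the dependency in place, Audio→Balance→BugFix = 11+7+5 = 23 sets the finish at 23 weeks.
Without Balance→BugFix, BugFix's earliest start moves from 18 to 4.
New critical path: Audio→UI→Localize = 11+6+4 = 21 ⇒ 21 weeks.

21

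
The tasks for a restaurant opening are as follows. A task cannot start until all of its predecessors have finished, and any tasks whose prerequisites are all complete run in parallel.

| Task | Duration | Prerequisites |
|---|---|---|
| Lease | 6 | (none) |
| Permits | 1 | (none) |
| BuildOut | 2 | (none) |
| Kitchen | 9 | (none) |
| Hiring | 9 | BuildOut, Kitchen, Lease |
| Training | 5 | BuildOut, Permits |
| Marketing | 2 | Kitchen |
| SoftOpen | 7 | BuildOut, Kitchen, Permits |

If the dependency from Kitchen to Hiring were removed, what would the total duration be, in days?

16

With the dependency in place, Kitchen→Hiring = 9+9 = 18 sets the finish at 18 days.
Without Kitchen→Hiring, Hiring's earliest start moves from 9 to 6.
After: Kitchen→SoftOpen = 9+7 = 16 → 16 days.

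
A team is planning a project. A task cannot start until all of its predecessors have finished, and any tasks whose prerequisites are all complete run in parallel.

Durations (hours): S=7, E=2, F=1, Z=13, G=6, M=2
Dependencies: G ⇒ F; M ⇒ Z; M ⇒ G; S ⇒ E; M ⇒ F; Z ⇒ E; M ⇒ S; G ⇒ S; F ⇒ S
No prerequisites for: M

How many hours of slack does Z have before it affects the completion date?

Critical path: M→G→F→S→E = 2+6+1+7+2 = 18, so the finish is 18 hours.
The longest chain containing Z totals 17 hours.
So Z can slip 16 − 15 = 1 hour.

1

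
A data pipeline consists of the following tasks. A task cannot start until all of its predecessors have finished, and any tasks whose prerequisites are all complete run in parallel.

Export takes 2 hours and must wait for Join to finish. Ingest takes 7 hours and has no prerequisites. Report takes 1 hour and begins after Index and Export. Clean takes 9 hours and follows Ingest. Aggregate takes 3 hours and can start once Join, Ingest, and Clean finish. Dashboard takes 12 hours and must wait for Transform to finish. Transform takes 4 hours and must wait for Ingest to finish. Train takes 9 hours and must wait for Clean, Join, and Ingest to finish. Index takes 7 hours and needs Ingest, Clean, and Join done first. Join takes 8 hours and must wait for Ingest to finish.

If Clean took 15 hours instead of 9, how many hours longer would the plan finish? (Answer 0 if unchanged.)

Baseline: Ingest→Clean→Train = 7+9+9 = 25 → 25 hours.
Clean lies on that path, so at 15 hours the path becomes 31 hours.
The critical path is still Ingest→Clean→Train; finish is now 31 hours.
Change in finish: 31 − 25 = +6 hours.

6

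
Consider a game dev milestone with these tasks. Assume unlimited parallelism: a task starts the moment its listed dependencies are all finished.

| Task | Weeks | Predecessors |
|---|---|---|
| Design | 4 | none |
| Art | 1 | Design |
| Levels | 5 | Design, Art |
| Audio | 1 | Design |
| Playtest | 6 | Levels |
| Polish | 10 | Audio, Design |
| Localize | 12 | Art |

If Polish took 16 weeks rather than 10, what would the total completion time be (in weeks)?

Baseline: Design→Art→Localize = 4+1+12 = 17 → 17 weeks.
The longest path through Polish is only 15 weeks, so Polish has float 2.
The binding chain switches to Design→Audio→Polish = 4+1+16 = 21; finish 21 weeks.

21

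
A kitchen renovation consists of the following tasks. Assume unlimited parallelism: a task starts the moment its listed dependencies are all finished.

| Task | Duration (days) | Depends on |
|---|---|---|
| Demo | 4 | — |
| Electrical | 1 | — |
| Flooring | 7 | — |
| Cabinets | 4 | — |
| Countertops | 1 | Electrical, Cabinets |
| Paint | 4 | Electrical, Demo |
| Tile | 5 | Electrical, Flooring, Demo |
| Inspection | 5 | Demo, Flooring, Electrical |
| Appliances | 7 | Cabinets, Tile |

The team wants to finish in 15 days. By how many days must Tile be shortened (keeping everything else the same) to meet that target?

Current finish: 19 days; target: 15.
Tile is on every critical path, so each day cut from Tile cuts the finish by one (this holds down to a finish of 15).
Need 19 − 15 = 4 days off Tile → Tile becomes 1 day, finish becomes 15.

4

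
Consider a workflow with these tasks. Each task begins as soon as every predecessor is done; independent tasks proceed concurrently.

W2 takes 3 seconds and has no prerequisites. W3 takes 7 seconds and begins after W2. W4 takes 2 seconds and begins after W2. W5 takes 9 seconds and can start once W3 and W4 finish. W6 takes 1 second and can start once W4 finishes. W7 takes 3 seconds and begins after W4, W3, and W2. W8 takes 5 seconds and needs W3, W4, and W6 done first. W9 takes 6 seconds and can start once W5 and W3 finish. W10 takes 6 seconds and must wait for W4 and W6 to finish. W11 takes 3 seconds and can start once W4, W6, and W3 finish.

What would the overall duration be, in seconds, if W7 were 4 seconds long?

The binding path is W2→W3→W5→W9 = 3+7+9+6 = 25; finish at 25 seconds.
The longest path through W7 is only 13 seconds, so W7 has float 12.
That remains the longest chain; total 25 seconds.

25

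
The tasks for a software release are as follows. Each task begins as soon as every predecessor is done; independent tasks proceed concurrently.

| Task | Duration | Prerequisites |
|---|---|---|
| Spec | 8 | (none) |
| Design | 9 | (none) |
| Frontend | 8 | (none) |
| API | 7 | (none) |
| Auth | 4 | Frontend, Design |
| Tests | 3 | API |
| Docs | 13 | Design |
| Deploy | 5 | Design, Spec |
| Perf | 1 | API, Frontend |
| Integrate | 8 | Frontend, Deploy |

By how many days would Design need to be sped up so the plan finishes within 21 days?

1

Current finish: 22 days; target: 21.
Design is on every critical path, so each day cut from Design cuts the finish by one (this holds down to a finish of 21).
Need 22 − 21 = 1 day off Design → Design becomes 8 days, finish becomes 21.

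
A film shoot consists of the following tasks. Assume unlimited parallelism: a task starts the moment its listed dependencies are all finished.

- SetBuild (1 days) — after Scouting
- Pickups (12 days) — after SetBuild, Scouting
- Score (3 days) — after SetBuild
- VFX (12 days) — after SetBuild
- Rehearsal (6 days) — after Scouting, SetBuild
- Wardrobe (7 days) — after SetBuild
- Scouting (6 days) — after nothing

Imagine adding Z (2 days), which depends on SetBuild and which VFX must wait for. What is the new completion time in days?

21

Originally the project takes 19 days.
With Z inserted, VFX now waits for max(SetBuild, Z).
New critical path: Scouting→SetBuild→Z→VFX = 6+1+2+12 = 21 ⇒ 21 days.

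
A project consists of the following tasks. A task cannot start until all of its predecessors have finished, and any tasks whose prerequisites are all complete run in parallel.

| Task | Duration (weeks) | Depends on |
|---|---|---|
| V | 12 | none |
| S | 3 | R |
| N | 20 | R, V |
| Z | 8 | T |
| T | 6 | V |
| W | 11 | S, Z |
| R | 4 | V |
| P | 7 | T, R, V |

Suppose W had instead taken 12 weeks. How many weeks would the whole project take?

38

Actual critical path: V→T→Z→W = 12+6+8+11 = 37 ⇒ 37 weeks.
W lies on that path, so at 12 weeks the path becomes 38 weeks.
The critical path is still V→T→Z→W; finish is now 38 weeks.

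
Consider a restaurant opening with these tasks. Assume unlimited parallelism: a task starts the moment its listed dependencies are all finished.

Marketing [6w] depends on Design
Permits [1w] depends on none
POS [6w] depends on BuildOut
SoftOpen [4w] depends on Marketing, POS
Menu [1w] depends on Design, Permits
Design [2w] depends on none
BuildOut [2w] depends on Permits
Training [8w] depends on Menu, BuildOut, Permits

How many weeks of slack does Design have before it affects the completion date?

Permits→BuildOut→POS→SoftOpen = 1+2+6+4 = 13 sets the makespan at 13 weeks.
The longest chain containing Design totals 12 weeks.
Float = 13 − 12 = 1.

1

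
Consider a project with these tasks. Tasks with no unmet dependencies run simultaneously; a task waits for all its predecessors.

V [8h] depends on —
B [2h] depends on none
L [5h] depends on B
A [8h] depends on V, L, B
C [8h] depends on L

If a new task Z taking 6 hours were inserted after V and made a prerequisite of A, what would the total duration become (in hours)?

Originally the project takes 16 hours.
With Z inserted, A now waits for max(V, L, B, Z).
New critical path: V→Z→A = 8+6+8 = 22 ⇒ 22 hours.

22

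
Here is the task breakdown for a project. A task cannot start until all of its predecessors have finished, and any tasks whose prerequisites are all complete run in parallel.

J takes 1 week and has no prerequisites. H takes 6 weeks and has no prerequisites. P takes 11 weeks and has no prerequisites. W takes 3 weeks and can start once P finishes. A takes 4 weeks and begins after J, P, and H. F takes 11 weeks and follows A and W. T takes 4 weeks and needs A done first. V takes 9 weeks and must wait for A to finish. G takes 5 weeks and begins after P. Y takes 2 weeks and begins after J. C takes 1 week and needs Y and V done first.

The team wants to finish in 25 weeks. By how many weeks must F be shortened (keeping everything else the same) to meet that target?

Current finish: 26 weeks; target: 25.
F is on every critical path, so each week cut from F cuts the finish by one (this holds down to a finish of 25).
Need 26 − 25 = 1 week off F → F becomes 10 weeks, finish becomes 25.

1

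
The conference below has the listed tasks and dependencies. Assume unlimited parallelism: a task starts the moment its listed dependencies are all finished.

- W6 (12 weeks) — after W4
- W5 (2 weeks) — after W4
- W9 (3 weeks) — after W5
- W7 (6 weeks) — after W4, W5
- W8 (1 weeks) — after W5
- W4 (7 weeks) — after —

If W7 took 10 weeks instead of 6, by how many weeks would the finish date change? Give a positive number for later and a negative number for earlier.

Actual critical path: W4→W6 = 7+12 = 19 ⇒ 19 weeks.
The longest path through W7 is only 15 weeks, so W7 has float 4.
New critical path: W4→W5→W7 = 7+2+10 = 19 ⇒ 19 weeks.
Change in finish: 19 − 19 = +0 weeks.

0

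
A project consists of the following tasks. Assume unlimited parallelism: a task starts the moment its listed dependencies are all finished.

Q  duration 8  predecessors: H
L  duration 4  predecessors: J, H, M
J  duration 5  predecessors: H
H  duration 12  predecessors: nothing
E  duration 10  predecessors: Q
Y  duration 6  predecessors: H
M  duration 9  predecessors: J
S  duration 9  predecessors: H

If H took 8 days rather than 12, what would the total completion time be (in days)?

26

Critical path before the change: H→Q→E = 12+8+10 = 30 giving 30 days.
H is on the critical path; changing it to 8 makes that path 26 days.
No other chain overtakes it, so the finish is 26 days.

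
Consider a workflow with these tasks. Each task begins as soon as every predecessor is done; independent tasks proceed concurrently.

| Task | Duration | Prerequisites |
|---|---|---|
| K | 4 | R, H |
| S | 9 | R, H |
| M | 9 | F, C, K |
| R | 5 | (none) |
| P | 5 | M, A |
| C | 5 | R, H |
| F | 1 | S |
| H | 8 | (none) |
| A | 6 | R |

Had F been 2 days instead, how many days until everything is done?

Actual critical path: H→S→F→M→P = 8+9+1+9+5 = 32 ⇒ 32 days.
F lies on that path, so at 2 days the path becomes 33 days.
That remains the longest chain; total 33 days.

33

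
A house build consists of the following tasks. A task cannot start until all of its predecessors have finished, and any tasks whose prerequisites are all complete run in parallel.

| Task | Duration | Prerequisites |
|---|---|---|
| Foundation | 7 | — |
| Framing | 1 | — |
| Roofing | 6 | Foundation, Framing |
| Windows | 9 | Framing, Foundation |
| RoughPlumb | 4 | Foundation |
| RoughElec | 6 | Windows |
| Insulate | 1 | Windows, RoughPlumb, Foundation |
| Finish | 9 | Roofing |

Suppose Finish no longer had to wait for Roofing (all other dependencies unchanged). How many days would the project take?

22

With the dependency in place, Foundation→Roofing→Finish = 7+6+9 = 22 sets the finish at 22 days.
Without Roofing→Finish, Finish's earliest start moves from 13 to 0.
The longest chain is now Foundation→Windows→RoughElec = 7+9+6 = 22, so the project takes 22 days.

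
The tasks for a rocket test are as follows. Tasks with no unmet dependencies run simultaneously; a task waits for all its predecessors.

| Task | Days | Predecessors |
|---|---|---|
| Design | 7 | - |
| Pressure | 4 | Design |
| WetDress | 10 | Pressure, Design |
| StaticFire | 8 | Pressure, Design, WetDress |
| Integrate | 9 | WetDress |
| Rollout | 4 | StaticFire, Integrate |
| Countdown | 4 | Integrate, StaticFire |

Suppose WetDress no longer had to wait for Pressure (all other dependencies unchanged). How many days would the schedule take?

30

Before: longest chain Design→Pressure→WetDress→Integrate→Rollout = 7+4+10+9+4 = 34, finish 34.
Without Pressure→WetDress, WetDress's earliest start moves from 11 to 7.
After: Design→WetDress→Integrate→Rollout = 7+10+9+4 = 30 → 30 days.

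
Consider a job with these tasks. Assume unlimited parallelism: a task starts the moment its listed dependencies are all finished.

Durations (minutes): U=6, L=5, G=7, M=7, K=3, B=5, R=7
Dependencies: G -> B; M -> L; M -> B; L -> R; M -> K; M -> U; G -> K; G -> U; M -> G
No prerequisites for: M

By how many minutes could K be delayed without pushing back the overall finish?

3

Critical path: M→G→U = 7+7+6 = 20, so the finish is 20 minutes.
The longest chain containing K totals 17 minutes.
Float = 20 − 17 = 3.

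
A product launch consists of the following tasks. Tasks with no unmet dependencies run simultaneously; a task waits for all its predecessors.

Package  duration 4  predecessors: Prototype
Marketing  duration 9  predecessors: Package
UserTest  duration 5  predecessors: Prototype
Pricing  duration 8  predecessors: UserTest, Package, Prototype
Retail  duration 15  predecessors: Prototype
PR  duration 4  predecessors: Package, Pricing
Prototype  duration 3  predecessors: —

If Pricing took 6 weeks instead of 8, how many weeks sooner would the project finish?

2

Actual critical path: Prototype→UserTest→Pricing→PR = 3+5+8+4 = 20 ⇒ 20 weeks.
Pricing is on the critical path; changing it to 6 makes that path 18 weeks.
The critical path is still Prototype→UserTest→Pricing→PR; finish is now 18 weeks.
Change in finish: 18 − 20 = -2 weeks.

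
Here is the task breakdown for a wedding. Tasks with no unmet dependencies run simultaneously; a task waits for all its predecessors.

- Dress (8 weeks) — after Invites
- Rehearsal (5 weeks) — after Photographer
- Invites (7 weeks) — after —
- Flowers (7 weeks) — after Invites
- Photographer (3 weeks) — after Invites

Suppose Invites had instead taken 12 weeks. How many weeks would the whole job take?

Actual critical path: Invites→Dress = 7+8 = 15 ⇒ 15 weeks.
Since Invites is critical, the +5 change carries straight to that chain (now 20 weeks).
That remains the longest chain; total 20 weeks.

20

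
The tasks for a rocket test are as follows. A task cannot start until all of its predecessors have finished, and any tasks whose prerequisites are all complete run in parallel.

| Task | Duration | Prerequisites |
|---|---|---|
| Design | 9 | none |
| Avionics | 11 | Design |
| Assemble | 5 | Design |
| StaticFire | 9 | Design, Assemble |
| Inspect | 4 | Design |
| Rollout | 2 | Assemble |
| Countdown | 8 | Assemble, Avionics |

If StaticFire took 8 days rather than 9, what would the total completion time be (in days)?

Actual critical path: Design→Avionics→Countdown = 9+11+8 = 28 ⇒ 28 days.
StaticFire is off the critical path — its longest chain is 23 days, giving 5 of slack.
No other chain overtakes it, so the finish is 28 days.

28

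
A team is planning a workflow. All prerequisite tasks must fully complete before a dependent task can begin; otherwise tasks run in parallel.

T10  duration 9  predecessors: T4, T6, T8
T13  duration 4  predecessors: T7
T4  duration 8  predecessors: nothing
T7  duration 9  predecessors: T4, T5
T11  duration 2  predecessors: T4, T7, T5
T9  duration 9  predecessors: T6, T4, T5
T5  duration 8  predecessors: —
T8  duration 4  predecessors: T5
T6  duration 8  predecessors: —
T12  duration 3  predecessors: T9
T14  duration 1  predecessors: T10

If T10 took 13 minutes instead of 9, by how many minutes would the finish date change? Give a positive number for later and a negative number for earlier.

4

Baseline: T5→T8→T10→T14 = 8+4+9+1 = 22 → 22 minutes.
Since T10 is critical, the +4 change carries straight to that chain (now 26 minutes).
That remains the longest chain; total 26 minutes.
Change in finish: 26 − 22 = +4 minutes.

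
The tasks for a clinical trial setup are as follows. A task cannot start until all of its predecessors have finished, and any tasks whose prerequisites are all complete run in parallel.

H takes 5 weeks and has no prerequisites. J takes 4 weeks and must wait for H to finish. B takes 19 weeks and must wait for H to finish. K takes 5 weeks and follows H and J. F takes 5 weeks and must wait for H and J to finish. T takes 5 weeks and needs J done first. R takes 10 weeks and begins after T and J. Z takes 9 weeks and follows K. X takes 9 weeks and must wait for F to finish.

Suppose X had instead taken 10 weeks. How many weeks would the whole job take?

Baseline: H→J→T→R = 5+4+5+10 = 24 → 24 weeks.
X is off the critical path — its longest chain is 23 weeks, giving 1 of slack.
Now H→J→F→X = 5+4+5+10 = 24 is longest, so the finish becomes 24 weeks.

24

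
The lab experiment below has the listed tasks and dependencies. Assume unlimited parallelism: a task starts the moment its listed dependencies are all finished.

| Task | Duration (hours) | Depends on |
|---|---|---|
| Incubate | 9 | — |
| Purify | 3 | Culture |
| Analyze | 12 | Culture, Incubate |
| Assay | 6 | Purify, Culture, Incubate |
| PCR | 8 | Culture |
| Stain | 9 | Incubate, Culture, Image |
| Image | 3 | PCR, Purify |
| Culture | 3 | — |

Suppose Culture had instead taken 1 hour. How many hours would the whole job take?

Critical path before the change: Culture→PCR→Image→Stain = 3+8+3+9 = 23 giving 23 hours.
Culture lies on that path, so at 1 hour the path becomes 21 hours.
The critical path is still Culture→PCR→Image→Stain; finish is now 21 hours.

21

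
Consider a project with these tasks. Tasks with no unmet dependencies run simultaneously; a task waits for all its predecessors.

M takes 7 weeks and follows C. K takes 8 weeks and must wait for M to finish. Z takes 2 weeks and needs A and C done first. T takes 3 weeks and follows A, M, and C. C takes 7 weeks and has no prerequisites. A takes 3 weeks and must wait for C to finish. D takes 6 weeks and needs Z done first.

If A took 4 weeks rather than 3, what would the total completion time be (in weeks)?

As given, the longest chain is C→M→K = 7+7+8 = 22, so the finish is 22 weeks.
The longest path through A is only 18 weeks, so A has float 4.
No other chain overtakes it, so the finish is 22 weeks.

22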